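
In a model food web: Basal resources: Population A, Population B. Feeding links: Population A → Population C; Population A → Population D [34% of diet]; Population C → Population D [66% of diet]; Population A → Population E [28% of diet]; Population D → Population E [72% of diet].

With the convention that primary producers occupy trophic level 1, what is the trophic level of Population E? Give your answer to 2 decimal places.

3.20

Population C: 1 + 1 = 2
Population D: 1 + (0.34×1 + 0.66×2) = 2.66
Population E: 1 + (0.28×1 + 0.72×2.66) = 3.1952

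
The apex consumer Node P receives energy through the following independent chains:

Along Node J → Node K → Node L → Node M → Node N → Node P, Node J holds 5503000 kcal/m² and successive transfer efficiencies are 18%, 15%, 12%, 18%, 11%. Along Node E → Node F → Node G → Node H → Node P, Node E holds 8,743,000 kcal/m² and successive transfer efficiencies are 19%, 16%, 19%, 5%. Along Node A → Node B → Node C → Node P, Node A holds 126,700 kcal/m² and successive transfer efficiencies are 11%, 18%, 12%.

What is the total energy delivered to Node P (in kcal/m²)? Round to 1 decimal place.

Via Node J: 5503000 × 0.18 × 0.15 × 0.12 × 0.18 × 0.11 = 353.028456 kcal/m²
Via Node E: 8743000 × 0.19 × 0.16 × 0.19 × 0.05 = 2524.9784 kcal/m²
Via Node A: 126700 × 0.11 × 0.18 × 0.12 = 301.0392 kcal/m²
Total at Node P: 353.028456 + 2524.9784 + 301.0392 = 3179.046056 kcal/m²

3179.0 kcal/m²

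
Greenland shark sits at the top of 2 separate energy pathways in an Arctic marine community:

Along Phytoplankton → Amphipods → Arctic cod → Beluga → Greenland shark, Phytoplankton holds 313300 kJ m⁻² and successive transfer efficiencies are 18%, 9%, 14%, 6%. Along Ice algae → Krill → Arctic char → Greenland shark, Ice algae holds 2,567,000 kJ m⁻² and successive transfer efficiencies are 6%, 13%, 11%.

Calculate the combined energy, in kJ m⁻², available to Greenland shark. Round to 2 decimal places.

2245.12 kJ m⁻²

Via Phytoplankton: 313300 × 0.18 × 0.09 × 0.14 × 0.06 = 42.633864 kJ m⁻²
Via Ice algae: 2567000 × 0.06 × 0.13 × 0.11 = 2202.486 kJ m⁻²
Total at Greenland shark: 42.633864 + 2202.486 = 2245.119864 kJ m⁻²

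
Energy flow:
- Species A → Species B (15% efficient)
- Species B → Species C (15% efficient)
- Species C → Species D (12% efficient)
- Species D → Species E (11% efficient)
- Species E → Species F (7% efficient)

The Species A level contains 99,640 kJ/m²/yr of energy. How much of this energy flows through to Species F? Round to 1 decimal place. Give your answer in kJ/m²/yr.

2.1 kJ/m²/yr

Species B: 99640 × 0.15 = 14946 kJ/m²/yr
Species C: 14946 × 0.15 = 2241.9 kJ/m²/yr
Species D: 2241.9 × 0.12 = 269.028 kJ/m²/yr
Species E: 269.028 × 0.11 = 29.59308 kJ/m²/yr
Species F: 29.59308 × 0.07 = 2.0715156 kJ/m²/yr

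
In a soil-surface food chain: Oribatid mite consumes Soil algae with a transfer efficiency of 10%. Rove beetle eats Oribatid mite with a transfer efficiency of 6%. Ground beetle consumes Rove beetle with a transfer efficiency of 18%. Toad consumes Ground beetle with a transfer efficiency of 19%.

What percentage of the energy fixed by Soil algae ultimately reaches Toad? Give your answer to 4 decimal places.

Product of link efficiencies: 0.1 × 0.06 × 0.18 × 0.19 = 0.0002052
As a percentage: 0.0002052 × 100 = 0.0205%

0.0205%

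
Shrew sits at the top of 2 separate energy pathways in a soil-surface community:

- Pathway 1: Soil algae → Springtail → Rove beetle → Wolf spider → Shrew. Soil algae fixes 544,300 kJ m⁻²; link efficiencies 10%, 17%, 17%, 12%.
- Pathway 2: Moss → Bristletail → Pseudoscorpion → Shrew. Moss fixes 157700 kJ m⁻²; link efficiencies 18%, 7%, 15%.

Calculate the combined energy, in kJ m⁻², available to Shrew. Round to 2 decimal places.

486.82 kJ m⁻²

Pathway 1: 544300 × 0.1 × 0.17 × 0.17 × 0.12 = 188.76324 kJ m⁻²
Pathway 2: 157700 × 0.18 × 0.07 × 0.15 = 298.053 kJ m⁻²
Total at Shrew: 188.76324 + 298.053 = 486.81624 kJ m⁻²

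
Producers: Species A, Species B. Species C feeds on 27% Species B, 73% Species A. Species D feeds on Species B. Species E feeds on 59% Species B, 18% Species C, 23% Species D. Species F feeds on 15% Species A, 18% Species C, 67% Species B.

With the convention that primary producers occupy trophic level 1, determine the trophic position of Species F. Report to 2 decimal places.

2.18

Species C: 1 + (0.27×1 + 0.73×1) = 2
Species D: 1 + 1 = 2
Species E: 1 + (0.59×1 + 0.18×2 + 0.23×2) = 2.41
Species F: 1 + (0.15×1 + 0.18×2 + 0.67×1) = 2.18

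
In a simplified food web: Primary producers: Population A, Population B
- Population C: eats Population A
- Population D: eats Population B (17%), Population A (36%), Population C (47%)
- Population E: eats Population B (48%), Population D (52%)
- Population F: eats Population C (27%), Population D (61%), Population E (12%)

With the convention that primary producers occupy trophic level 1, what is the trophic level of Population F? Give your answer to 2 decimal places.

3.38

Population C: 1 + 1 = 2
Population D: 1 + (0.17×1 + 0.36×1 + 0.47×2) = 2.47
Population E: 1 + (0.48×1 + 0.52×2.47) = 2.7644
Population F: 1 + (0.27×2 + 0.61×2.47 + 0.12×2.7644) = 3.378428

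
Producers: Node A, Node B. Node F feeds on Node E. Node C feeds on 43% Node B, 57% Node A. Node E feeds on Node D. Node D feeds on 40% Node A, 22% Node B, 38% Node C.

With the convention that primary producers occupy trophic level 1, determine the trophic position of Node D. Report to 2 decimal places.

2.38

Node C: 1 + (0.43×1 + 0.57×1) = 2
Node D: 1 + (0.4×1 + 0.22×1 + 0.38×2) = 2.38
Node E: 1 + 2.38 = 3.38
Node F: 1 + 3.38 = 4.38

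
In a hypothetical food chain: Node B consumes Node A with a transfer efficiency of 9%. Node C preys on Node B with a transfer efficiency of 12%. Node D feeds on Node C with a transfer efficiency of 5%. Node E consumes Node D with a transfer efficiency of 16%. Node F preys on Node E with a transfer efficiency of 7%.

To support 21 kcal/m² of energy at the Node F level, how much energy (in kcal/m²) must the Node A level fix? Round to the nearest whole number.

Cumulative transfer efficiency: 0.09 × 0.12 × 0.05 × 0.16 × 0.07 = 0.000006048
Node A energy = 21 / 0.000006048 = 3472222 kcal/m²

3472222 kcal/m²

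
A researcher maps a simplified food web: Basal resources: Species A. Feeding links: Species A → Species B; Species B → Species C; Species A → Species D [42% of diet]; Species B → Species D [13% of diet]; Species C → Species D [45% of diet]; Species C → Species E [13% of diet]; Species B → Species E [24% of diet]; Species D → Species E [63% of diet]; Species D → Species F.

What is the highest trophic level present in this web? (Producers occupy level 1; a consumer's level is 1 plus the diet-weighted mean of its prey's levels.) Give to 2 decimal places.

Species B: 1 + 1 = 2
Species C: 1 + 2 = 3
Species D: 1 + (0.42×1 + 0.13×2 + 0.45×3) = 3.03
Species E: 1 + (0.13×3 + 0.24×2 + 0.63×3.03) = 3.7789
Species F: 1 + 3.03 = 4.03

4.03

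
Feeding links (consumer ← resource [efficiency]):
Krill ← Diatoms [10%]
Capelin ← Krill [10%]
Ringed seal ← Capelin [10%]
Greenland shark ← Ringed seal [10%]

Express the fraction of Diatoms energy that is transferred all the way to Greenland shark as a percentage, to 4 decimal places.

0.0100%

Product of link efficiencies: 0.1 × 0.1 × 0.1 × 0.1 = 0.0001
As a percentage: 0.0001 × 100 = 0.0100%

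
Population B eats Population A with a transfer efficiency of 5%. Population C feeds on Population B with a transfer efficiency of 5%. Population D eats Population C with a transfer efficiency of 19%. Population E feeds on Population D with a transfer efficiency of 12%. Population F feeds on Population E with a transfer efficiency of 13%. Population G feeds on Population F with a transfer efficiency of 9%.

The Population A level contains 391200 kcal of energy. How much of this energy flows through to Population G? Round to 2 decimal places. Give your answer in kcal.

Population B: 391200 × 0.05 = 19560 kcal
Population C: 19560 × 0.05 = 978 kcal
Population D: 978 × 0.19 = 185.82 kcal
Population E: 185.82 × 0.12 = 22.2984 kcal
Population F: 22.2984 × 0.13 = 2.898792 kcal
Population G: 2.898792 × 0.09 = 0.26089128 kcal

0.26 kcal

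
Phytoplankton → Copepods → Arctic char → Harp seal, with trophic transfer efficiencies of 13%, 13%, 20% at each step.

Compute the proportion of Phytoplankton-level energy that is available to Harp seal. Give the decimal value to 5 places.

Product of link efficiencies: 0.13 × 0.13 × 0.2 = 0.00338

0.00338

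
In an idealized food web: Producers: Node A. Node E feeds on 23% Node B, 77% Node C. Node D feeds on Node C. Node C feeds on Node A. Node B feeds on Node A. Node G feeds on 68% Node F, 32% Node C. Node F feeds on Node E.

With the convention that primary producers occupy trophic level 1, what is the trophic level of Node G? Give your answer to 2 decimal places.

4.36

Node B: 1 + 1 = 2
Node C: 1 + 1 = 2
Node D: 1 + 2 = 3
Node E: 1 + (0.23×2 + 0.77×2) = 3
Node F: 1 + 3 = 4
Node G: 1 + (0.68×4 + 0.32×2) = 4.36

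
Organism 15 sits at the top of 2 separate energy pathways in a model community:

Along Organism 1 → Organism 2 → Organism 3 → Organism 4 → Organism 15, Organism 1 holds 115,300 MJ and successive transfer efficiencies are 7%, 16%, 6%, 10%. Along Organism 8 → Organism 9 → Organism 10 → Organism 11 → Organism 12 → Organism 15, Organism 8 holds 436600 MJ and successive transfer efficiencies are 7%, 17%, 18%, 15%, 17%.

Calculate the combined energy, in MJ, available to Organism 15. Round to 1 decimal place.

Via Organism 1: 115300 × 0.07 × 0.16 × 0.06 × 0.1 = 7.74816 MJ
Via Organism 8: 436600 × 0.07 × 0.17 × 0.18 × 0.15 × 0.17 = 23.8475286 MJ
Total at Organism 15: 7.74816 + 23.8475286 = 31.5956886 MJ

31.6 MJ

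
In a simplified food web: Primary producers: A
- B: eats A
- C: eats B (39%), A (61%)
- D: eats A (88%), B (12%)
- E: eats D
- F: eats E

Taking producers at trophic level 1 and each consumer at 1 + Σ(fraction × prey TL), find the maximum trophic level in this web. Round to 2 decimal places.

B: 1 + 1 = 2
C: 1 + (0.39×2 + 0.61×1) = 2.39
D: 1 + (0.88×1 + 0.12×2) = 2.12
E: 1 + 2.12 = 3.12
F: 1 + 3.12 = 4.12

4.12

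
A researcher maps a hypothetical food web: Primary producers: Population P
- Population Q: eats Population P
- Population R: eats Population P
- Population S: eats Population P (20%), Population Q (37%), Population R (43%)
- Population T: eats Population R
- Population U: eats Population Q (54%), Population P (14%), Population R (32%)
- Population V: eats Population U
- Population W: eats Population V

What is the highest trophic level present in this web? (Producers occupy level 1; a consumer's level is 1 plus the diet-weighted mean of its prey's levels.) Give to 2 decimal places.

Population Q: 1 + 1 = 2
Population R: 1 + 1 = 2
Population S: 1 + (0.2×1 + 0.37×2 + 0.43×2) = 2.8
Population T: 1 + 2 = 3
Population U: 1 + (0.54×2 + 0.14×1 + 0.32×2) = 2.86
Population V: 1 + 2.86 = 3.86
Population W: 1 + 3.86 = 4.86

4.86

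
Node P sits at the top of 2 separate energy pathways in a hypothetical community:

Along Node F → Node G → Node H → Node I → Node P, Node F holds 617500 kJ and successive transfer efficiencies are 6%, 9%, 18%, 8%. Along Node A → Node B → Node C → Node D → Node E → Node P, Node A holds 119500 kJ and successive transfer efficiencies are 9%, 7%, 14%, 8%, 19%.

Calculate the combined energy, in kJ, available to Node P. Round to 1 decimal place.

49.6 kJ

Via Node F: 617500 × 0.06 × 0.09 × 0.18 × 0.08 = 48.0168 kJ
Via Node A: 119500 × 0.09 × 0.07 × 0.14 × 0.08 × 0.19 = 1.6020648 kJ
Total at Node P: 48.0168 + 1.6020648 = 49.6188648 kJ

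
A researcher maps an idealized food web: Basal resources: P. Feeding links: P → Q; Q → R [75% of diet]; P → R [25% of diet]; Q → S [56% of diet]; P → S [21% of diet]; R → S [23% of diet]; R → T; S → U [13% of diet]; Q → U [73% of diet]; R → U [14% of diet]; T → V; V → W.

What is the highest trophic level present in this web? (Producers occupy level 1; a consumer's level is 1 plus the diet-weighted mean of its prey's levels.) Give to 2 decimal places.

5.75

Q: 1 + 1 = 2
R: 1 + (0.75×2 + 0.25×1) = 2.75
S: 1 + (0.56×2 + 0.21×1 + 0.23×2.75) = 2.9625
T: 1 + 2.75 = 3.75
U: 1 + (0.13×2.9625 + 0.73×2 + 0.14×2.75) = 3.230125
V: 1 + 3.75 = 4.75
W: 1 + 4.75 = 5.75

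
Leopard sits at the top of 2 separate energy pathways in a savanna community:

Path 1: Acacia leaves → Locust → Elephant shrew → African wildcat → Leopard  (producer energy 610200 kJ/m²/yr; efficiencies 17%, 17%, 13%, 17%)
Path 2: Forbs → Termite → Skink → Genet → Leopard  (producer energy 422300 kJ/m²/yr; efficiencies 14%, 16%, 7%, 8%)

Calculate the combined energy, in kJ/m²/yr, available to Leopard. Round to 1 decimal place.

442.7 kJ/m²/yr

Path 1: 610200 × 0.17 × 0.17 × 0.13 × 0.17 = 389.728638 kJ/m²/yr
Path 2: 422300 × 0.14 × 0.16 × 0.07 × 0.08 = 52.973312 kJ/m²/yr
Total at Leopard: 389.728638 + 52.973312 = 442.70195 kJ/m²/yr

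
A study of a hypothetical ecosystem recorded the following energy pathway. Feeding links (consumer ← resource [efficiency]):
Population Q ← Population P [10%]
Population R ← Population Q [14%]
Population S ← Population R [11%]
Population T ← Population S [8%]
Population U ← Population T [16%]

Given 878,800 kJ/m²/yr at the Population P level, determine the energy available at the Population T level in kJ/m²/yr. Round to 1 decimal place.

108.3 kJ/m²/yr

Population Q: 878800 × 0.1 = 87880 kJ/m²/yr
Population R: 87880 × 0.14 = 12303.2 kJ/m²/yr
Population S: 12303.2 × 0.11 = 1353.352 kJ/m²/yr
Population T: 1353.352 × 0.08 = 108.26816 kJ/m²/yr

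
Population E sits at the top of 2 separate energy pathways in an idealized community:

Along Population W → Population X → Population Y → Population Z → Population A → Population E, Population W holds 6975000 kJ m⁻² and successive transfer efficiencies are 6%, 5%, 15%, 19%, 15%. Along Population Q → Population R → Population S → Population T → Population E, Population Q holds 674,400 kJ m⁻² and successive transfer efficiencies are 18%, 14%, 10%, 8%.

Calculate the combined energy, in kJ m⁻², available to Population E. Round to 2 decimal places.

225.41 kJ m⁻²

Via Population W: 6975000 × 0.06 × 0.05 × 0.15 × 0.19 × 0.15 = 89.454375 kJ m⁻²
Via Population Q: 674400 × 0.18 × 0.14 × 0.1 × 0.08 = 135.95904 kJ m⁻²
Total at Population E: 89.454375 + 135.95904 = 225.413415 kJ m⁻²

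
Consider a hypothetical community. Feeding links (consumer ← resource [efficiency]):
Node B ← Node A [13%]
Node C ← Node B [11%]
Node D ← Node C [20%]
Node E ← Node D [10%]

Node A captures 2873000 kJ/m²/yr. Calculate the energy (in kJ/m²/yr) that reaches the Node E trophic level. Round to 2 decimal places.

821.68 kJ/m²/yr

Node B: 2873000 × 0.13 = 373490 kJ/m²/yr
Node C: 373490 × 0.11 = 41083.9 kJ/m²/yr
Node D: 41083.9 × 0.2 = 8216.78 kJ/m²/yr
Node E: 8216.78 × 0.1 = 821.678 kJ/m²/yr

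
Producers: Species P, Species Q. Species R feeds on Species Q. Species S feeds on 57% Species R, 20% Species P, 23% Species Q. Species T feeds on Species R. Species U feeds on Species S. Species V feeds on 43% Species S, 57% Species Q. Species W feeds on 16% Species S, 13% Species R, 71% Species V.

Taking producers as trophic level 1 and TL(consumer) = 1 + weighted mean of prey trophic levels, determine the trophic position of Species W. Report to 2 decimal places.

Species R: 1 + 1 = 2
Species S: 1 + (0.57×2 + 0.2×1 + 0.23×1) = 2.57
Species T: 1 + 2 = 3
Species U: 1 + 2.57 = 3.57
Species V: 1 + (0.43×2.57 + 0.57×1) = 2.6751
Species W: 1 + (0.16×2.57 + 0.13×2 + 0.71×2.6751) = 3.570521

3.57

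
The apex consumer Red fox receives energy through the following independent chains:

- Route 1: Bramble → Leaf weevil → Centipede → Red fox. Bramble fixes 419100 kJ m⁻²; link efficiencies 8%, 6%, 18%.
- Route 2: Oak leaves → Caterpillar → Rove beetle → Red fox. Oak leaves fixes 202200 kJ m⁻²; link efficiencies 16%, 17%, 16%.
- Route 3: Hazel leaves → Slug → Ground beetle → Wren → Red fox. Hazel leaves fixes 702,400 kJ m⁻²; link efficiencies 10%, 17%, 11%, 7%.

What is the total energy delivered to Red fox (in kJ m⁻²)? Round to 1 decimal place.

Route 1: 419100 × 0.08 × 0.06 × 0.18 = 362.1024 kJ m⁻²
Route 2: 202200 × 0.16 × 0.17 × 0.16 = 879.9744 kJ m⁻²
Route 3: 702400 × 0.1 × 0.17 × 0.11 × 0.07 = 91.94416 kJ m⁻²
Total at Red fox: 362.1024 + 879.9744 + 91.94416 = 1334.02096 kJ m⁻²

1334.0 kJ m⁻²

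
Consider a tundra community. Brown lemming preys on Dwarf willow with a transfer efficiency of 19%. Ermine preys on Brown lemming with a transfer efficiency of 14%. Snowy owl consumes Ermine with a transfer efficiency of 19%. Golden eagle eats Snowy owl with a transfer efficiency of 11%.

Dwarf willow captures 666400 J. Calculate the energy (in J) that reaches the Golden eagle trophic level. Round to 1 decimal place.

370.5 J

Brown lemming: 666400 × 0.19 = 126616 J
Ermine: 126616 × 0.14 = 17726.24 J
Snowy owl: 17726.24 × 0.19 = 3367.9856 J
Golden eagle: 3367.9856 × 0.11 = 370.478416 J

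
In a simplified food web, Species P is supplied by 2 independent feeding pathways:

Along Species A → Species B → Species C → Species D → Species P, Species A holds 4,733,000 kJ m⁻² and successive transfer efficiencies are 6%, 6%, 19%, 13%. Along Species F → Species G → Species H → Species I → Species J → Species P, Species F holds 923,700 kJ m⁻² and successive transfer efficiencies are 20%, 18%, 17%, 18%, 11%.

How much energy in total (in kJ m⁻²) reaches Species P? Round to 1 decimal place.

Via Species A: 4733000 × 0.06 × 0.06 × 0.19 × 0.13 = 420.85836 kJ m⁻²
Via Species F: 923700 × 0.2 × 0.18 × 0.17 × 0.18 × 0.11 = 111.9302712 kJ m⁻²
Total at Species P: 420.85836 + 111.9302712 = 532.7886312 kJ m⁻²

532.8 kJ m⁻²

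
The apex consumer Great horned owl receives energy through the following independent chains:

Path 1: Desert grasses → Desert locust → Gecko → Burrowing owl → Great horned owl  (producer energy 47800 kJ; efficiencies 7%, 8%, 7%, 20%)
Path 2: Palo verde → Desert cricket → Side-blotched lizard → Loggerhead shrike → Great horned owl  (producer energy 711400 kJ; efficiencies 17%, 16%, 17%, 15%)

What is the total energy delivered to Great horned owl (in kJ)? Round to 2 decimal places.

Path 1: 47800 × 0.07 × 0.08 × 0.07 × 0.2 = 3.74752 kJ
Path 2: 711400 × 0.17 × 0.16 × 0.17 × 0.15 = 493.42704 kJ
Total at Great horned owl: 3.74752 + 493.42704 = 497.17456 kJ

497.17 kJ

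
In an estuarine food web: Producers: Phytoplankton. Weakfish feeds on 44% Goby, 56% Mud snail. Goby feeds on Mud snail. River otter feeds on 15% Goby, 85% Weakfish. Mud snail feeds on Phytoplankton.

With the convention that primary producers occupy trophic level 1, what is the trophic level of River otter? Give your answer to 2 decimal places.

4.37

Mud snail: 1 + 1 = 2
Goby: 1 + 2 = 3
Weakfish: 1 + (0.44×3 + 0.56×2) = 3.44
River otter: 1 + (0.15×3 + 0.85×3.44) = 4.374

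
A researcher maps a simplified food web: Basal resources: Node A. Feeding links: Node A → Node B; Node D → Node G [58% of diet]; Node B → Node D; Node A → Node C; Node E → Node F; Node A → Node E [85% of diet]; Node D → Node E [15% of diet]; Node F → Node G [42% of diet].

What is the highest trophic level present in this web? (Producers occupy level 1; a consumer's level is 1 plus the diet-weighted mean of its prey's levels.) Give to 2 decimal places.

Node B: 1 + 1 = 2
Node C: 1 + 1 = 2
Node D: 1 + 2 = 3
Node E: 1 + (0.85×1 + 0.15×3) = 2.3
Node F: 1 + 2.3 = 3.3
Node G: 1 + (0.42×3.3 + 0.58×3) = 4.126

4.13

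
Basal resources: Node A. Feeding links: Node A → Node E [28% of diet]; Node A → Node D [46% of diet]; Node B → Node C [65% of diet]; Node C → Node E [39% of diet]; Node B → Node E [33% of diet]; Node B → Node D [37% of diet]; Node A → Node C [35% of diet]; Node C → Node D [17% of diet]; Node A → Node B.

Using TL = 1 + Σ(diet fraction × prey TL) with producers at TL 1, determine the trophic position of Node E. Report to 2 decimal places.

Node B: 1 + 1 = 2
Node C: 1 + (0.35×1 + 0.65×2) = 2.65
Node D: 1 + (0.46×1 + 0.37×2 + 0.17×2.65) = 2.6505
Node E: 1 + (0.39×2.65 + 0.33×2 + 0.28×1) = 2.9735

2.97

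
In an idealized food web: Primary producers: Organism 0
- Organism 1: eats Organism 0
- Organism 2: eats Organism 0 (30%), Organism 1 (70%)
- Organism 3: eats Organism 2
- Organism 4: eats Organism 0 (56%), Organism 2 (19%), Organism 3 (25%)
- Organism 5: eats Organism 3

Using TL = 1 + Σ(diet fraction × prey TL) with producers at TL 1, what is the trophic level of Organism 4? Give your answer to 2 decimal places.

Organism 1: 1 + 1 = 2
Organism 2: 1 + (0.3×1 + 0.7×2) = 2.7
Organism 3: 1 + 2.7 = 3.7
Organism 4: 1 + (0.56×1 + 0.19×2.7 + 0.25×3.7) = 2.998
Organism 5: 1 + 3.7 = 4.7

3.00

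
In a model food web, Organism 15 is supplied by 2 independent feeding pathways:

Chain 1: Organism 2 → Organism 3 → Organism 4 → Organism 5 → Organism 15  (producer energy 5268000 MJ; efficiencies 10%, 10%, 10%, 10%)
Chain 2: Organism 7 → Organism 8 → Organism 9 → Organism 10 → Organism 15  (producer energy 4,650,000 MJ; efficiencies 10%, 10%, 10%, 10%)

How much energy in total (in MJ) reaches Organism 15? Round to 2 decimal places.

991.80 MJ

Chain 1: 5268000 × 0.1 × 0.1 × 0.1 × 0.1 = 526.8 MJ
Chain 2: 4650000 × 0.1 × 0.1 × 0.1 × 0.1 = 465 MJ
Total at Organism 15: 526.8 + 465 = 991.8 MJ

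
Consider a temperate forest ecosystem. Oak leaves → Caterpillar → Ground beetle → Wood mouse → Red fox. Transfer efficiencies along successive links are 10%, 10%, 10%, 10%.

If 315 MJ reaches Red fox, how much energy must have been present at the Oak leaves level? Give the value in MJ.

3150000 MJ

Cumulative transfer efficiency: 0.1 × 0.1 × 0.1 × 0.1 = 0.0001
Oak leaves energy = 315 / 0.0001 = 3150000 MJ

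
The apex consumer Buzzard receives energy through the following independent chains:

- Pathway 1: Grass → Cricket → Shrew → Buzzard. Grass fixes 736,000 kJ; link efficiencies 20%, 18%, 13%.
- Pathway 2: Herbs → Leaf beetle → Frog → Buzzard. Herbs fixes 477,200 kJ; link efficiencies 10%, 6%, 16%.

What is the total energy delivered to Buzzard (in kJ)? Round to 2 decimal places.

Pathway 1: 736000 × 0.2 × 0.18 × 0.13 = 3444.48 kJ
Pathway 2: 477200 × 0.1 × 0.06 × 0.16 = 458.112 kJ
Total at Buzzard: 3444.48 + 458.112 = 3902.592 kJ

3902.59 kJ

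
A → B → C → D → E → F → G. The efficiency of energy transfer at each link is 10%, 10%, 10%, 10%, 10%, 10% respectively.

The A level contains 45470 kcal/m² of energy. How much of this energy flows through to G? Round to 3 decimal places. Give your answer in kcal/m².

0.045 kcal/m²

B: 45470 × 0.1 = 4547 kcal/m²
C: 4547 × 0.1 = 454.7 kcal/m²
D: 454.7 × 0.1 = 45.47 kcal/m²
E: 45.47 × 0.1 = 4.547 kcal/m²
F: 4.547 × 0.1 = 0.4547 kcal/m²
G: 0.4547 × 0.1 = 0.04547 kcal/m²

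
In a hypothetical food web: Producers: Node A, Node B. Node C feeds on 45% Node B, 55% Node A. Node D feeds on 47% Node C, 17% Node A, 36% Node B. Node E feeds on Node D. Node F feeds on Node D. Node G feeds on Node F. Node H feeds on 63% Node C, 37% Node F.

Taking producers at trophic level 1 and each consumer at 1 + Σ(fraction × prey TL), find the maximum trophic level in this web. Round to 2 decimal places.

4.47

Node C: 1 + (0.45×1 + 0.55×1) = 2
Node D: 1 + (0.47×2 + 0.17×1 + 0.36×1) = 2.47
Node E: 1 + 2.47 = 3.47
Node F: 1 + 2.47 = 3.47
Node G: 1 + 3.47 = 4.47
Node H: 1 + (0.63×2 + 0.37×3.47) = 3.5439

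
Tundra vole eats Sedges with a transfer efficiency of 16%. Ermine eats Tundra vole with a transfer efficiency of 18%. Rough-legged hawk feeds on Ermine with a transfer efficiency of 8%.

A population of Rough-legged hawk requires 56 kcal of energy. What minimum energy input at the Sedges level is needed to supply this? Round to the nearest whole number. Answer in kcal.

24306 kcal

Cumulative transfer efficiency: 0.16 × 0.18 × 0.08 = 0.002304
Sedges energy = 56 / 0.002304 = 24306 kcal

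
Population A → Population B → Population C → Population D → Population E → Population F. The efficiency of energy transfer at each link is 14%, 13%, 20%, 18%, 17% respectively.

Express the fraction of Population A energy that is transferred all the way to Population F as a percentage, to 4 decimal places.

0.0111%

Product of link efficiencies: 0.14 × 0.13 × 0.2 × 0.18 × 0.17 = 0.000111384
As a percentage: 0.000111384 × 100 = 0.0111%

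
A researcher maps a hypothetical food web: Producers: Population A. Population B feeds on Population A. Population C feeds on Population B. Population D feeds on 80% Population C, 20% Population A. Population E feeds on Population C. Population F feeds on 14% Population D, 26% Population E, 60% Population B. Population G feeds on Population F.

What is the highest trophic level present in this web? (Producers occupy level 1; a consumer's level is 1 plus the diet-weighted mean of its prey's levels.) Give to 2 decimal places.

Population B: 1 + 1 = 2
Population C: 1 + 2 = 3
Population D: 1 + (0.8×3 + 0.2×1) = 3.6
Population E: 1 + 3 = 4
Population F: 1 + (0.14×3.6 + 0.26×4 + 0.6×2) = 3.744
Population G: 1 + 3.744 = 4.744

4.74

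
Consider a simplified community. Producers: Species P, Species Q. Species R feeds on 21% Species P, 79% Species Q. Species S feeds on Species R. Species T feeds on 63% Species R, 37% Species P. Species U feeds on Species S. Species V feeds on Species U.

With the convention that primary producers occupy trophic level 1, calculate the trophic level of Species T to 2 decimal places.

2.63

Species R: 1 + (0.21×1 + 0.79×1) = 2
Species S: 1 + 2 = 3
Species T: 1 + (0.63×2 + 0.37×1) = 2.63
Species U: 1 + 3 = 4
Species V: 1 + 4 = 5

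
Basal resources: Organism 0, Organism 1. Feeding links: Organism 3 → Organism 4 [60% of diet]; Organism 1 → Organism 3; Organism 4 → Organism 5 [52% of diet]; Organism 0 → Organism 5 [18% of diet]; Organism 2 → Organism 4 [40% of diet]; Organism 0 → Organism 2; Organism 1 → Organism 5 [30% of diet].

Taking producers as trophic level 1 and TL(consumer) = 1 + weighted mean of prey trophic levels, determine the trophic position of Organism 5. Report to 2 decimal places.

Organism 2: 1 + 1 = 2
Organism 3: 1 + 1 = 2
Organism 4: 1 + (0.4×2 + 0.6×2) = 3
Organism 5: 1 + (0.18×1 + 0.52×3 + 0.3×1) = 3.04

3.04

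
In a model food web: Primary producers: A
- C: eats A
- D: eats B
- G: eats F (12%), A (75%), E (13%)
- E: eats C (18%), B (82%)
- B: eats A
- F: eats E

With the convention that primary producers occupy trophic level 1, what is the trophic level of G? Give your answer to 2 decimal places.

2.62

B: 1 + 1 = 2
C: 1 + 1 = 2
D: 1 + 2 = 3
E: 1 + (0.18×2 + 0.82×2) = 3
F: 1 + 3 = 4
G: 1 + (0.12×4 + 0.75×1 + 0.13×3) = 2.62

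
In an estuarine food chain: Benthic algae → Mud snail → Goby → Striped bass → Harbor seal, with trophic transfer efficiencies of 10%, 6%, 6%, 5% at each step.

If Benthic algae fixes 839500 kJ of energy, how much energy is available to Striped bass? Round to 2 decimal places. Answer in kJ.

302.22 kJ

Mud snail: 839500 × 0.1 = 83950 kJ
Goby: 83950 × 0.06 = 5037 kJ
Striped bass: 5037 × 0.06 = 302.22 kJ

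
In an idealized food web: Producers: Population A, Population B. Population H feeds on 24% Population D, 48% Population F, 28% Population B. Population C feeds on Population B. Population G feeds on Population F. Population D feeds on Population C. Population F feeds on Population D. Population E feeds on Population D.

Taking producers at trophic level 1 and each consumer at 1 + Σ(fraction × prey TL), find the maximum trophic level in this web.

Population C: 1 + 1 = 2
Population D: 1 + 2 = 3
Population E: 1 + 3 = 4
Population F: 1 + 3 = 4
Population G: 1 + 4 = 5
Population H: 1 + (0.24×3 + 0.48×4 + 0.28×1) = 3.92

5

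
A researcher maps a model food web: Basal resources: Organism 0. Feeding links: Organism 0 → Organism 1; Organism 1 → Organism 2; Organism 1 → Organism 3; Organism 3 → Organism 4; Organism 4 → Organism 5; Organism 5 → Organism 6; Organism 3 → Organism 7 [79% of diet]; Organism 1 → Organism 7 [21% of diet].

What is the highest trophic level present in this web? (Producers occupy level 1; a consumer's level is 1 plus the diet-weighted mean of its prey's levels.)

6

Organism 1: 1 + 1 = 2
Organism 2: 1 + 2 = 3
Organism 3: 1 + 2 = 3
Organism 4: 1 + 3 = 4
Organism 5: 1 + 4 = 5
Organism 6: 1 + 5 = 6
Organism 7: 1 + (0.79×3 + 0.21×2) = 3.79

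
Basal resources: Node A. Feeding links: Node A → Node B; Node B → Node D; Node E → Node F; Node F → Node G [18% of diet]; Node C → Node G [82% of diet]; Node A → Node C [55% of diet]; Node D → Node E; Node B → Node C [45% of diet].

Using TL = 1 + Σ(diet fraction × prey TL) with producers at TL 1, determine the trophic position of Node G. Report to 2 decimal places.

3.91

Node B: 1 + 1 = 2
Node C: 1 + (0.55×1 + 0.45×2) = 2.45
Node D: 1 + 2 = 3
Node E: 1 + 3 = 4
Node F: 1 + 4 = 5
Node G: 1 + (0.18×5 + 0.82×2.45) = 3.909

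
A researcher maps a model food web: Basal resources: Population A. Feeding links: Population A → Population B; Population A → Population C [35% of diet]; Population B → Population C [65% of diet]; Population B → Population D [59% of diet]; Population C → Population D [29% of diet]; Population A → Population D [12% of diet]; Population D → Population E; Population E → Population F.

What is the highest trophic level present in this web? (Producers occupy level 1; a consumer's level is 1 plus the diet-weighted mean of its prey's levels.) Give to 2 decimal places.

Population B: 1 + 1 = 2
Population C: 1 + (0.35×1 + 0.65×2) = 2.65
Population D: 1 + (0.59×2 + 0.29×2.65 + 0.12×1) = 3.0685
Population E: 1 + 3.0685 = 4.0685
Population F: 1 + 4.0685 = 5.0685

5.07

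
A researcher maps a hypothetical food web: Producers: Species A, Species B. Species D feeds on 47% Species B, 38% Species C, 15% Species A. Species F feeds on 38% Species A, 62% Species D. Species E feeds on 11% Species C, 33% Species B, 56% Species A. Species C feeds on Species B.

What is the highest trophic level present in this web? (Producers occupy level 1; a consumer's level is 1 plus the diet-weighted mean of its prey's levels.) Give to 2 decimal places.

Species C: 1 + 1 = 2
Species D: 1 + (0.47×1 + 0.38×2 + 0.15×1) = 2.38
Species E: 1 + (0.11×2 + 0.33×1 + 0.56×1) = 2.11
Species F: 1 + (0.38×1 + 0.62×2.38) = 2.8556

2.86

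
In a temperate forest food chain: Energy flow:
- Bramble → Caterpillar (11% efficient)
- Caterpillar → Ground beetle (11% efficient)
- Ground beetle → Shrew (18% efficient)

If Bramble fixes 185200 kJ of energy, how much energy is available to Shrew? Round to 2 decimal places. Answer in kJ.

403.37 kJ

Caterpillar: 185200 × 0.11 = 20372 kJ
Ground beetle: 20372 × 0.11 = 2240.92 kJ
Shrew: 2240.92 × 0.18 = 403.3656 kJ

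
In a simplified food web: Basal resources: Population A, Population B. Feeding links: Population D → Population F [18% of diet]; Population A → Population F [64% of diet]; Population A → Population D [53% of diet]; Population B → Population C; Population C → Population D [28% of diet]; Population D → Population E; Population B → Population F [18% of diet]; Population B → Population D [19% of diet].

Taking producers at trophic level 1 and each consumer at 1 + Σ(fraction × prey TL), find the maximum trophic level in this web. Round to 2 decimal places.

Population C: 1 + 1 = 2
Population D: 1 + (0.53×1 + 0.28×2 + 0.19×1) = 2.28
Population E: 1 + 2.28 = 3.28
Population F: 1 + (0.18×2.28 + 0.18×1 + 0.64×1) = 2.2304

3.28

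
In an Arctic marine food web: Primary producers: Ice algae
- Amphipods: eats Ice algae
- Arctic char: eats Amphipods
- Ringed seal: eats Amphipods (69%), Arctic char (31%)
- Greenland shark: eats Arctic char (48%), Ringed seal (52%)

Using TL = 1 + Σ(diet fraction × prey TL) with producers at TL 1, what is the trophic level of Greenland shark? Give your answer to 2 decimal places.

Amphipods: 1 + 1 = 2
Arctic char: 1 + 2 = 3
Ringed seal: 1 + (0.69×2 + 0.31×3) = 3.31
Greenland shark: 1 + (0.48×3 + 0.52×3.31) = 4.1612

4.16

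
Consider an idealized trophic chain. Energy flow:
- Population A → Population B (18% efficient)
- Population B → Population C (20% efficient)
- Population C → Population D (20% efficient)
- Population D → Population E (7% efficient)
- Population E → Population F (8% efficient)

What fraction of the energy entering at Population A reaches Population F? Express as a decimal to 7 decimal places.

Product of link efficiencies: 0.18 × 0.2 × 0.2 × 0.07 × 0.08 = 0.00004032

0.0000403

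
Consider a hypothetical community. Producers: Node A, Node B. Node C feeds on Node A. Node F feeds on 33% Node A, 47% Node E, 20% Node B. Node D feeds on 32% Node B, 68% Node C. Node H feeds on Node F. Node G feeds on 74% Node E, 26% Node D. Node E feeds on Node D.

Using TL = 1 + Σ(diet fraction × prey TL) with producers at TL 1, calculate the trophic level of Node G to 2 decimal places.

4.42

Node C: 1 + 1 = 2
Node D: 1 + (0.32×1 + 0.68×2) = 2.68
Node E: 1 + 2.68 = 3.68
Node F: 1 + (0.33×1 + 0.47×3.68 + 0.2×1) = 3.2596
Node G: 1 + (0.74×3.68 + 0.26×2.68) = 4.42
Node H: 1 + 3.2596 = 4.2596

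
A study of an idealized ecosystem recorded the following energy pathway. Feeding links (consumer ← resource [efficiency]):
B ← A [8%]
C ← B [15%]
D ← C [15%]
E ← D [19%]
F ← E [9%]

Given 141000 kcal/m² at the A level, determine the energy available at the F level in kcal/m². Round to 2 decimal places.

4.34 kcal/m²

B: 141000 × 0.08 = 11280 kcal/m²
C: 11280 × 0.15 = 1692 kcal/m²
D: 1692 × 0.15 = 253.8 kcal/m²
E: 253.8 × 0.19 = 48.222 kcal/m²
F: 48.222 × 0.09 = 4.33998 kcal/m²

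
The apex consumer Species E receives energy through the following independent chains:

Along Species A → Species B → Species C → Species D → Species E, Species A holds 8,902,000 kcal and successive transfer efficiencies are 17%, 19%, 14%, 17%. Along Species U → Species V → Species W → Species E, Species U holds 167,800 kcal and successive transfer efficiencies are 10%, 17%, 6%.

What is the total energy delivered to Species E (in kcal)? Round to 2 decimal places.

Via Species A: 8902000 × 0.17 × 0.19 × 0.14 × 0.17 = 6843.32348 kcal
Via Species U: 167800 × 0.1 × 0.17 × 0.06 = 171.156 kcal
Total at Species E: 6843.32348 + 171.156 = 7014.47948 kcal

7014.48 kcal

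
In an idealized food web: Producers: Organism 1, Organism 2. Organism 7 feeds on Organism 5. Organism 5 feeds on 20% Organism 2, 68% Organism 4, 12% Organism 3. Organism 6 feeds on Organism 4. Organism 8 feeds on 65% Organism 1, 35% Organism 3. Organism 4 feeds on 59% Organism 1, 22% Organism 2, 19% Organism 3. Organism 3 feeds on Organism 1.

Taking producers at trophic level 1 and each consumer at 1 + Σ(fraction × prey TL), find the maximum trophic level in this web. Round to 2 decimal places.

3.93

Organism 3: 1 + 1 = 2
Organism 4: 1 + (0.59×1 + 0.22×1 + 0.19×2) = 2.19
Organism 5: 1 + (0.2×1 + 0.68×2.19 + 0.12×2) = 2.9292
Organism 6: 1 + 2.19 = 3.19
Organism 7: 1 + 2.9292 = 3.9292
Organism 8: 1 + (0.65×1 + 0.35×2) = 2.35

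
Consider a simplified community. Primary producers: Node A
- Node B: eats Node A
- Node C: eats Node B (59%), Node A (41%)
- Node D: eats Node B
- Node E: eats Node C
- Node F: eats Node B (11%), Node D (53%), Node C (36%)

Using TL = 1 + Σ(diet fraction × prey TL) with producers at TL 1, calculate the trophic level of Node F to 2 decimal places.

Node B: 1 + 1 = 2
Node C: 1 + (0.59×2 + 0.41×1) = 2.59
Node D: 1 + 2 = 3
Node E: 1 + 2.59 = 3.59
Node F: 1 + (0.11×2 + 0.53×3 + 0.36×2.59) = 3.7424

3.74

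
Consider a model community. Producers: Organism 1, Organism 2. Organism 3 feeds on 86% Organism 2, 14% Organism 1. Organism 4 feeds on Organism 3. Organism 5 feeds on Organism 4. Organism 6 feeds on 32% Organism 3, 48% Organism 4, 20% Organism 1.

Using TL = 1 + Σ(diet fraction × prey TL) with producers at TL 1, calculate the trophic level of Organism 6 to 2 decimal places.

Organism 3: 1 + (0.86×1 + 0.14×1) = 2
Organism 4: 1 + 2 = 3
Organism 5: 1 + 3 = 4
Organism 6: 1 + (0.32×2 + 0.48×3 + 0.2×1) = 3.28

3.28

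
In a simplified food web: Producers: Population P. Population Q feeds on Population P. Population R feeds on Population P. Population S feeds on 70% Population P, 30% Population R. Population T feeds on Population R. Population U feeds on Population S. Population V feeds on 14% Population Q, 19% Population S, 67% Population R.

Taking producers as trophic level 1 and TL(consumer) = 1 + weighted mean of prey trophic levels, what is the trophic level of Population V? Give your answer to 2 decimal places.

Population Q: 1 + 1 = 2
Population R: 1 + 1 = 2
Population S: 1 + (0.7×1 + 0.3×2) = 2.3
Population T: 1 + 2 = 3
Population U: 1 + 2.3 = 3.3
Population V: 1 + (0.14×2 + 0.19×2.3 + 0.67×2) = 3.057

3.06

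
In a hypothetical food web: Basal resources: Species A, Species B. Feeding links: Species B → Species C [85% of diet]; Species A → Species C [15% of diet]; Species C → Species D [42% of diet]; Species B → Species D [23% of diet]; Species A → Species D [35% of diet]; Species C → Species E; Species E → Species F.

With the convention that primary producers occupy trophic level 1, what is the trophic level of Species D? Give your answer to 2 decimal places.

2.42

Species C: 1 + (0.85×1 + 0.15×1) = 2
Species D: 1 + (0.42×2 + 0.23×1 + 0.35×1) = 2.42
Species E: 1 + 2 = 3
Species F: 1 + 3 = 4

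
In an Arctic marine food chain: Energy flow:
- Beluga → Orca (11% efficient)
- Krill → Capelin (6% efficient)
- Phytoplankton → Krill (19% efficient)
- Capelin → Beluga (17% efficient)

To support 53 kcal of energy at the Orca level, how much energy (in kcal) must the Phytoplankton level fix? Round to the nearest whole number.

Cumulative transfer efficiency: 0.19 × 0.06 × 0.17 × 0.11 = 0.00021318
Phytoplankton energy = 53 / 0.00021318 = 248616 kcal

248616 kcal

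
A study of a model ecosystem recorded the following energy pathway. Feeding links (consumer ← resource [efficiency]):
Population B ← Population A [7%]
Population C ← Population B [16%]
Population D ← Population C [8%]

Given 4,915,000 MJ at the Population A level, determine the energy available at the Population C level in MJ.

Population B: 4915000 × 0.07 = 344050 MJ
Population C: 344050 × 0.16 = 55048 MJ

55048 MJ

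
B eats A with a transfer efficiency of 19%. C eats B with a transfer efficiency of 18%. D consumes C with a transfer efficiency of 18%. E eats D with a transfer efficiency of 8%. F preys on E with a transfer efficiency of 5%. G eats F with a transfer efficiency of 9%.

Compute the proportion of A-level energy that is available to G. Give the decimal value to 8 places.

Product of link efficiencies: 0.19 × 0.18 × 0.18 × 0.08 × 0.05 × 0.09 = 0.00000221616

0.00000222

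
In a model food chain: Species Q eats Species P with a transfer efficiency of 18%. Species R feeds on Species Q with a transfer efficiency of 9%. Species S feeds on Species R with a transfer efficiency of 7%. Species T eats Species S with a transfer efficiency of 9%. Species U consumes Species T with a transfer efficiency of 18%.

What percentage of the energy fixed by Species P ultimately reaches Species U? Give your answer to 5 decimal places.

Product of link efficiencies: 0.18 × 0.09 × 0.07 × 0.09 × 0.18 = 0.0000183708
As a percentage: 0.0000183708 × 100 = 0.00184%

0.00184%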